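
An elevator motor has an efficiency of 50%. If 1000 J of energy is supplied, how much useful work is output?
W_out = η·W_in = 0.5·1000 = 500.0 J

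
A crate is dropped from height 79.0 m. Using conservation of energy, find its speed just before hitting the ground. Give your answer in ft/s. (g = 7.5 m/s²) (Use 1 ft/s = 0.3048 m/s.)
mgh = ½mv² ⇒ v = √(2gh) = √(2·7.5·79.0) = 34.4238 m/s = 112.9 ft/s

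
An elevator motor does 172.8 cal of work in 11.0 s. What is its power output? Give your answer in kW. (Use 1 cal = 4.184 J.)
Convert to SI: W = 722.995 J, t = 11.0 s
P = W/t = 722.995/11.0 = 65.7268 W = 0.06573 kW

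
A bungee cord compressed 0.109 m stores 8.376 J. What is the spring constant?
k = 2·PE/x² = 2·8.376/(0.109)² = 1410 N/m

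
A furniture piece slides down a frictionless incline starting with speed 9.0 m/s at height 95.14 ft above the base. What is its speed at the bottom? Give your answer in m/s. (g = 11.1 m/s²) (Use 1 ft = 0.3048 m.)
Convert to SI: v₀ = 9.0 m/s, h = 28.9987 m
½mv₀² + mgh = ½mv² ⇒ v = √(v₀² + 2gh) = √(9.0² + 2·11.1·28.9987) = 26.92 m/s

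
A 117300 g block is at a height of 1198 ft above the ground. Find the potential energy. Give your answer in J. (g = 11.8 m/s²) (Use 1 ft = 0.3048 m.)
Convert to SI: m = 117.3 kg, h = 365.15 m
PE = mgh = (117.3)(11.8)(365.15) = 505400 J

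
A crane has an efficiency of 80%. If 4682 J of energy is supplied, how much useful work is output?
W_out = η·W_in = 0.8·4682 = 3745.6 J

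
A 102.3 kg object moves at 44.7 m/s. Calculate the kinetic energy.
KE = ½mv² = ½(102.3)(44.7)² = 102200 J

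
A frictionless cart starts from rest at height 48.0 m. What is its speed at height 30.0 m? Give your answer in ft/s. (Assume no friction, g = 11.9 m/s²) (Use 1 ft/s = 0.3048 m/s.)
mgh₁ = mgh₂ + ½mv² ⇒ v = √(2g(h₁−h₂)) = √(2·11.9·18.0) = 20.6978 m/s = 67.91 ft/s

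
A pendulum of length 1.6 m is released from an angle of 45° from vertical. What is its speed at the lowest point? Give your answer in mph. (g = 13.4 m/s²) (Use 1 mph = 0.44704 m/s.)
h = L(1 − cosθ) = 1.6(1 − cos45°) = 0.468629 m
v = √(2gh) = √(2·13.4·0.468629) = 3.5439 m/s = 7.927 mph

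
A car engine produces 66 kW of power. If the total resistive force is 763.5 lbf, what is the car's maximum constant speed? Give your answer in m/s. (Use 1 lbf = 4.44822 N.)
Convert to SI: F = 3396.22 N
P = Fv ⇒ v = P/F = 66000 W/3396.22 N = 19.43 m/s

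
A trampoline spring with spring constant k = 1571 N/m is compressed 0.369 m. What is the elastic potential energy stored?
PE = ½kx² = ½(1571)(0.369)² = 107.0 J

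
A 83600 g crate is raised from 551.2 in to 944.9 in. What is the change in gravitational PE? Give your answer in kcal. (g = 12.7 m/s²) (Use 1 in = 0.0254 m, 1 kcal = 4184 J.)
Convert to SI: m = 83.6 kg, Δh = 9.99998 m
ΔPE = mgΔh = (83.6)(12.7)(9.99998) = 10617.2 J = 2.538 kcal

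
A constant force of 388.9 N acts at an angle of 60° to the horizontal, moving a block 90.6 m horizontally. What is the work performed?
W = F·d·cosθ = (388.9)(90.6)cos(60°) = 17620 J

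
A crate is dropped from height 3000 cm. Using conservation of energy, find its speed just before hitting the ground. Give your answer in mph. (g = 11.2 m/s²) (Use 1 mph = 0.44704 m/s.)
Convert to SI: h = 30.0 m
mgh = ½mv² ⇒ v = √(2gh) = √(2·11.2·30.0) = 25.923 m/s = 57.99 mph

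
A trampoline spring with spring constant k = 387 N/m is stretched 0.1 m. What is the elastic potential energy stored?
PE = ½kx² = ½(387)(0.1)² = 1.935 J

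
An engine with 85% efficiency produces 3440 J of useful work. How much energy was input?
W_in = W_out/η = 3440/0.85 = 4047 J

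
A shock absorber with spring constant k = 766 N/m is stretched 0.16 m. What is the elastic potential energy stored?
PE = ½kx² = ½(766)(0.16)² = 9.805 J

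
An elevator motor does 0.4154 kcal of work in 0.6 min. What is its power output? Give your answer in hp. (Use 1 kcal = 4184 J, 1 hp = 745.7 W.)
Convert to SI: W = 1738.03 J, t = 36.0 s
P = W/t = 1738.03/36.0 = 48.2787 W = 0.06474 hp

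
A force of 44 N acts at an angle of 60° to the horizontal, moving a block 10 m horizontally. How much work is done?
W = F·d·cosθ = (44)(10)cos(60°) = 220.0 J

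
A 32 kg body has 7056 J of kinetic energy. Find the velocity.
v = √(2·KE/m) = √(2·7056/32) = 21.0 m/s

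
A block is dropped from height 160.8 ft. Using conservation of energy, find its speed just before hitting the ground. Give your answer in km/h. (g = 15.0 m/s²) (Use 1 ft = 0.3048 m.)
Convert to SI: h = 49.0118 m
mgh = ½mv² ⇒ v = √(2gh) = √(2·15.0·49.0118) = 38.3452 m/s = 138.0 km/h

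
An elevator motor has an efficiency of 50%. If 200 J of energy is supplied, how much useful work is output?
W_out = η·W_in = 0.5·200 = 100.0 J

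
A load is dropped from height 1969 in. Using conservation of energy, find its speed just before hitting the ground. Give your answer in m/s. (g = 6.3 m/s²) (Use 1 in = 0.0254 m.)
Convert to SI: h = 50.0126 m
mgh = ½mv² ⇒ v = √(2gh) = √(2·6.3·50.0126) = 25.1 m/s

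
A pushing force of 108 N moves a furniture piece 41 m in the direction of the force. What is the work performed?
W = F·d = (108)(41) = 4428 J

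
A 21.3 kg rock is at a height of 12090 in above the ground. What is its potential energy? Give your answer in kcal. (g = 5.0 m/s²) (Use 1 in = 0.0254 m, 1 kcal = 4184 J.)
Convert to SI: m = 21.3 kg, h = 307.086 m
PE = mgh = (21.3)(5.0)(307.086) = 32704.7 J = 7.817 kcal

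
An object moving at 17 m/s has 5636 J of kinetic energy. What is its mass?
m = 2·KE/v² = 2·5636/(17)² = 39.0 kg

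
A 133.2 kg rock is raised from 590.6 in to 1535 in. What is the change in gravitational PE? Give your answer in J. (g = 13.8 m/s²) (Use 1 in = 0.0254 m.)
Convert to SI: m = 133.2 kg, Δh = 23.9878 m
ΔPE = mgΔh = (133.2)(13.8)(23.9878) = 44090 J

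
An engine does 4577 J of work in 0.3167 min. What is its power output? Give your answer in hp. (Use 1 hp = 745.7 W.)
Convert to SI: W = 4577.0 J, t = 19.002 s
P = W/t = 4577.0/19.002 = 240.869 W = 0.323 hp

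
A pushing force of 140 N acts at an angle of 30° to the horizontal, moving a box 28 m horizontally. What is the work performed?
W = F·d·cosθ = (140)(28)cos(30°) = 3395 J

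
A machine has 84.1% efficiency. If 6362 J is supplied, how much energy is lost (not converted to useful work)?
W_lost = W_in(1 − η) = 6362·(1 − 0.841) = 1012 J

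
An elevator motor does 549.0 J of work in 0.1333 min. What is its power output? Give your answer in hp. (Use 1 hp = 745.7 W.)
Convert to SI: W = 549.0 J, t = 7.998 s
P = W/t = 549.0/7.998 = 68.6422 W = 0.09205 hp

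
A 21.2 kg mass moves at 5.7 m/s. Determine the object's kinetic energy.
KE = ½mv² = ½(21.2)(5.7)² = 344.4 J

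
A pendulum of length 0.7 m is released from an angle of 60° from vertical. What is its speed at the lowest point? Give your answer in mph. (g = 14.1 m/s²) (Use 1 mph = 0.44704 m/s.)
h = L(1 − cosθ) = 0.7(1 − cos60°) = 0.35 m
v = √(2gh) = √(2·14.1·0.35) = 3.14166 m/s = 7.028 mph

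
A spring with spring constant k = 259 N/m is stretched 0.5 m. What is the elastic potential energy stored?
PE = ½kx² = ½(259)(0.5)² = 32.38 J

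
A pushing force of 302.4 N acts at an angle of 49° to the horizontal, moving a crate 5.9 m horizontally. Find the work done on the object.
W = F·d·cosθ = (302.4)(5.9)cos(49°) = 1171 J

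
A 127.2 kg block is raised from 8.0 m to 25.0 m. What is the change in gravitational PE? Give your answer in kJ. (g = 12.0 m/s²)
ΔPE = mgΔh = (127.2)(12.0)(17.0) = 25948.8 J = 25.95 kJ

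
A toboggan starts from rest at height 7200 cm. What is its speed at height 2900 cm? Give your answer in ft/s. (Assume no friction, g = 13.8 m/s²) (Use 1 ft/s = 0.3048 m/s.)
Convert to SI: h₁−h₂ = 43.0 m
mgh₁ = mgh₂ + ½mv² ⇒ v = √(2g(h₁−h₂)) = √(2·13.8·43.0) = 34.45 m/s = 113.0 ft/s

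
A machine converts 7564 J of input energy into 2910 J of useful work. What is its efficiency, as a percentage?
η = W_out/W_in = 2910/7564 = 38.47%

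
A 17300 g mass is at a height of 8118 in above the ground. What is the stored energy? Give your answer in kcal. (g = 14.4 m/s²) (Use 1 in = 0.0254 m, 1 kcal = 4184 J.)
Convert to SI: m = 17.3 kg, h = 206.197 m
PE = mgh = (17.3)(14.4)(206.197) = 51367.8 J = 12.28 kcal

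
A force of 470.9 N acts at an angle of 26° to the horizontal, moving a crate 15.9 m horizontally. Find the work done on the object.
W = F·d·cosθ = (470.9)(15.9)cos(26°) = 6730 J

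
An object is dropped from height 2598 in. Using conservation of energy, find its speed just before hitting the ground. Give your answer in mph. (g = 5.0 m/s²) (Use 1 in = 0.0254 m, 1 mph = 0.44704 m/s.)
Convert to SI: h = 65.9892 m
mgh = ½mv² ⇒ v = √(2gh) = √(2·5.0·65.9892) = 25.6884 m/s = 57.46 mph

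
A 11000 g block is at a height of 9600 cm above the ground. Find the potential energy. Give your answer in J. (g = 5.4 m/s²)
Convert to SI: m = 11.0 kg, h = 96.0 m
PE = mgh = (11.0)(5.4)(96.0) = 5702 J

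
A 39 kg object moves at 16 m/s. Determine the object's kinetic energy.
KE = ½mv² = ½(39)(16)² = 4992.0 J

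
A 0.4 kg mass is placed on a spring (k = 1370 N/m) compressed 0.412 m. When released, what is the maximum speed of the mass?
½kx² = ½mv² ⇒ v = x√(k/m) = (0.412)√(1370/0.4) = 24.11 m/s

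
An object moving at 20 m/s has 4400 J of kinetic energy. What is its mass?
m = 2·KE/v² = 2·4400/(20)² = 22.0 kg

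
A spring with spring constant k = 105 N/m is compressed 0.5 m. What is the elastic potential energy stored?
PE = ½kx² = ½(105)(0.5)² = 13.13 J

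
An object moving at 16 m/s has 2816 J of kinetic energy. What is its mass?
m = 2·KE/v² = 2·2816/(16)² = 22.0 kg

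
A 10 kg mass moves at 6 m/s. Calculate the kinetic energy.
KE = ½mv² = ½(10)(6)² = 180.0 J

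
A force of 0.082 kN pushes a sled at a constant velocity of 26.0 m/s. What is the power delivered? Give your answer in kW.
Convert to SI: F = 82.0 N, v = 26.0 m/s
P = Fv = (82.0)(26.0) = 2132.0 W = 2.132 kW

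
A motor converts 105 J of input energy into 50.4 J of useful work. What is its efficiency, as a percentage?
η = W_out/W_in = 50.4/105 = 48.0%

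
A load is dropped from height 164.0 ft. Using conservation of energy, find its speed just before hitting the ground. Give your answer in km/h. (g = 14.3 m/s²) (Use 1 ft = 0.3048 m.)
Convert to SI: h = 49.9872 m
mgh = ½mv² ⇒ v = √(2gh) = √(2·14.3·49.9872) = 37.8105 m/s = 136.1 km/h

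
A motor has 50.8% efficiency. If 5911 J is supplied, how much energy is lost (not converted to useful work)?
W_lost = W_in(1 − η) = 5911·(1 − 0.508) = 2908 J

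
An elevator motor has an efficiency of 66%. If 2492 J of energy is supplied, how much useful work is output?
W_out = η·W_in = 0.66·2492 = 1644.72 J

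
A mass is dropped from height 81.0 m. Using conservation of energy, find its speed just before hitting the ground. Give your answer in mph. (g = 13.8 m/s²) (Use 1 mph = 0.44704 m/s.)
mgh = ½mv² ⇒ v = √(2gh) = √(2·13.8·81.0) = 47.2821 m/s = 105.8 mph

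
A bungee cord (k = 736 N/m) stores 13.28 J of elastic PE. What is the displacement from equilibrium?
x = √(2·PE/k) = √(2·13.28/736) = 0.19 m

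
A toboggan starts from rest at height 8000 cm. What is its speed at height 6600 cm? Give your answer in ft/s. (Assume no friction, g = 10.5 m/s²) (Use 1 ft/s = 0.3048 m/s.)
Convert to SI: h₁−h₂ = 14.0 m
mgh₁ = mgh₂ + ½mv² ⇒ v = √(2g(h₁−h₂)) = √(2·10.5·14.0) = 17.1464 m/s = 56.25 ft/s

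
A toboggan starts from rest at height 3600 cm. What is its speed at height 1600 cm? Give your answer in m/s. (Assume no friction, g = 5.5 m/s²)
Convert to SI: h₁−h₂ = 20.0 m
mgh₁ = mgh₂ + ½mv² ⇒ v = √(2g(h₁−h₂)) = √(2·5.5·20.0) = 14.83 m/s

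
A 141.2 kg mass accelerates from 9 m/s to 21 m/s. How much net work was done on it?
W = ΔKE = ½m(v₂² − v₁²) = ½(141.2)(21² − 9²) = 25416.0 J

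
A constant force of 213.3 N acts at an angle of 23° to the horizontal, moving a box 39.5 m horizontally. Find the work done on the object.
W = F·d·cosθ = (213.3)(39.5)cos(23°) = 7756 J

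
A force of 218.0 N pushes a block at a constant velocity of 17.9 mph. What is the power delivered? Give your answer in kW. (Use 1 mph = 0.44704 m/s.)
Convert to SI: F = 218.0 N, v = 8.00202 m/s
P = Fv = (218.0)(8.00202) = 1744.44 W = 1.744 kW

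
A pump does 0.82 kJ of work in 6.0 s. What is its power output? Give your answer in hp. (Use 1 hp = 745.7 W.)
Convert to SI: W = 820.0 J, t = 6.0 s
P = W/t = 820.0/6.0 = 136.667 W = 0.1833 hp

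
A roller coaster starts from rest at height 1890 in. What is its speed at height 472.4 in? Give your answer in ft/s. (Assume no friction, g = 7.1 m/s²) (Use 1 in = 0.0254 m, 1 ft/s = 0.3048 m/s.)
Convert to SI: h₁−h₂ = 36.007 m
mgh₁ = mgh₂ + ½mv² ⇒ v = √(2g(h₁−h₂)) = √(2·7.1·36.007) = 22.6119 m/s = 74.19 ft/s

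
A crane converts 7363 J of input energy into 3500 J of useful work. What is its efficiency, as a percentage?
η = W_out/W_in = 3500/7363 = 47.53%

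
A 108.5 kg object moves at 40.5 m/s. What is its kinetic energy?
KE = ½mv² = ½(108.5)(40.5)² = 88980 J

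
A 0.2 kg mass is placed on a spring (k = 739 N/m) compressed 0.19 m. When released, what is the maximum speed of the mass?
½kx² = ½mv² ⇒ v = x√(k/m) = (0.19)√(739/0.2) = 11.55 m/s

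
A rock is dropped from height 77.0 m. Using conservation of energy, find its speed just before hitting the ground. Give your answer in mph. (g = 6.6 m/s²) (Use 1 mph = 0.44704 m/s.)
mgh = ½mv² ⇒ v = √(2gh) = √(2·6.6·77.0) = 31.881 m/s = 71.32 mph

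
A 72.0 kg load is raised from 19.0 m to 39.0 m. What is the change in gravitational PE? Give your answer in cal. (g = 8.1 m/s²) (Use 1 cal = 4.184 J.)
ΔPE = mgΔh = (72.0)(8.1)(20.0) = 11664.0 J = 2788 cal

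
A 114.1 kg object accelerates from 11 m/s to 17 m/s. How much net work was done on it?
W = ΔKE = ½m(v₂² − v₁²) = ½(114.1)(17² − 11²) = 9584.4 J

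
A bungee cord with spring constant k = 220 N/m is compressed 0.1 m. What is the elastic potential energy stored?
PE = ½kx² = ½(220)(0.1)² = 1.1 J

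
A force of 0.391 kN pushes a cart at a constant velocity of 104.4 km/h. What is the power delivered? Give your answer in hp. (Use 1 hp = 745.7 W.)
Convert to SI: F = 391.0 N, v = 29.0 m/s
P = Fv = (391.0)(29.0) = 11339.0 W = 15.21 hp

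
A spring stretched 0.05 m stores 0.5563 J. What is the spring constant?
k = 2·PE/x² = 2·0.5563/(0.05)² = 445.0 N/m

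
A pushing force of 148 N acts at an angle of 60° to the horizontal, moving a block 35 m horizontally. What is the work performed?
W = F·d·cosθ = (148)(35)cos(60°) = 2590 J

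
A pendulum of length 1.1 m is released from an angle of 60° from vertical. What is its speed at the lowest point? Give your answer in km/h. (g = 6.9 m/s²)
h = L(1 − cosθ) = 1.1(1 − cos60°) = 0.55 m
v = √(2gh) = √(2·6.9·0.55) = 2.755 m/s = 9.918 km/h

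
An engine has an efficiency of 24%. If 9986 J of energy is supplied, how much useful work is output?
W_out = η·W_in = 0.24·9986 = 2396.64 J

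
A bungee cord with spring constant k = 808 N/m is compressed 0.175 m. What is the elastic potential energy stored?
PE = ½kx² = ½(808)(0.175)² = 12.37 J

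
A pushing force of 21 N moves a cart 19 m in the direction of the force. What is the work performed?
W = F·d = (21)(19) = 399.0 J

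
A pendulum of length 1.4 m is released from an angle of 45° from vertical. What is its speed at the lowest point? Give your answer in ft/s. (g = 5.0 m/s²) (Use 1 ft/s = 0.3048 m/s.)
h = L(1 − cosθ) = 1.4(1 − cos45°) = 0.410051 m
v = √(2gh) = √(2·5.0·0.410051) = 2.02497 m/s = 6.644 ft/s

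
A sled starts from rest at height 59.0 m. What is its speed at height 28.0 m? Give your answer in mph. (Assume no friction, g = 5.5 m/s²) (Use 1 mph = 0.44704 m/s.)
mgh₁ = mgh₂ + ½mv² ⇒ v = √(2g(h₁−h₂)) = √(2·5.5·31.0) = 18.4662 m/s = 41.31 mph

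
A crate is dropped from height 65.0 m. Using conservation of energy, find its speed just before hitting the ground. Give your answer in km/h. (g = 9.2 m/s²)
mgh = ½mv² ⇒ v = √(2gh) = √(2·9.2·65.0) = 34.5832 m/s = 124.5 km/h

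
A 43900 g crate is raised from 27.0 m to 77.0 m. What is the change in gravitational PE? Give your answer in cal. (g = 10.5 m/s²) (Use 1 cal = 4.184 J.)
Convert to SI: m = 43.9 kg, Δh = 50.0 m
ΔPE = mgΔh = (43.9)(10.5)(50.0) = 23047.5 J = 5508 cal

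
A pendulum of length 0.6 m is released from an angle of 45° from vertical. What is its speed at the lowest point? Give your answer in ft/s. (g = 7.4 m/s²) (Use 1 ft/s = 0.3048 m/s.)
h = L(1 − cosθ) = 0.6(1 − cos45°) = 0.175736 m
v = √(2gh) = √(2·7.4·0.175736) = 1.61273 m/s = 5.291 ft/s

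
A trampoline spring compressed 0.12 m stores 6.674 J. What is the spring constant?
k = 2·PE/x² = 2·6.674/(0.12)² = 926.9 N/m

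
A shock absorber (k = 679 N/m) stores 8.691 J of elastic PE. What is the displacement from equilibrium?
x = √(2·PE/k) = √(2·8.691/679) = 0.16 m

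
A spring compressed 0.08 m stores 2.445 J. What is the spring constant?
k = 2·PE/x² = 2·2.445/(0.08)² = 764.1 N/m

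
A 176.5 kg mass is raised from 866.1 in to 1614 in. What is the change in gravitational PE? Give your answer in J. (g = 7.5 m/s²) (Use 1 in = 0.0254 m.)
Convert to SI: m = 176.5 kg, Δh = 18.9967 m
ΔPE = mgΔh = (176.5)(7.5)(18.9967) = 25150 J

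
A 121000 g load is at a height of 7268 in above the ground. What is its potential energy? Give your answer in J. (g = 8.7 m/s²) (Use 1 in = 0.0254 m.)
Convert to SI: m = 121.0 kg, h = 184.607 m
PE = mgh = (121.0)(8.7)(184.607) = 194300 J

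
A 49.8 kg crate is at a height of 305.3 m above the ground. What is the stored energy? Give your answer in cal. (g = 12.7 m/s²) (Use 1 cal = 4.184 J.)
PE = mgh = (49.8)(12.7)(305.3) = 193090 J = 46150 cal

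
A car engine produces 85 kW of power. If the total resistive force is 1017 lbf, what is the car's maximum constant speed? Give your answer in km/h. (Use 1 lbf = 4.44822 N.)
Convert to SI: F = 4523.84 N
P = Fv ⇒ v = P/F = 85000 W/4523.84 N = 18.7893 m/s = 67.64 km/h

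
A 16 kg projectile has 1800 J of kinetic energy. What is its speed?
v = √(2·KE/m) = √(2·1800/16) = 15.0 m/s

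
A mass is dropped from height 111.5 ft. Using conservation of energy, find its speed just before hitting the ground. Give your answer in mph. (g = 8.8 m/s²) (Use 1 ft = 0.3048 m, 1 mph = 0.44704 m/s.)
Convert to SI: h = 33.9852 m
mgh = ½mv² ⇒ v = √(2gh) = √(2·8.8·33.9852) = 24.4569 m/s = 54.71 mph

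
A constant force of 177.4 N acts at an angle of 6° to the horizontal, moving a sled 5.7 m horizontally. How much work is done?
W = F·d·cosθ = (177.4)(5.7)cos(6°) = 1006 J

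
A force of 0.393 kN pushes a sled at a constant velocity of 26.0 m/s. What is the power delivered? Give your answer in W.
Convert to SI: F = 393.0 N, v = 26.0 m/s
P = Fv = (393.0)(26.0) = 10220 W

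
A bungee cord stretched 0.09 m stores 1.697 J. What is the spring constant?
k = 2·PE/x² = 2·1.697/(0.09)² = 419.0 N/m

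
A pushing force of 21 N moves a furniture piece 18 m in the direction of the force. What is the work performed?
W = F·d = (21)(18) = 378.0 J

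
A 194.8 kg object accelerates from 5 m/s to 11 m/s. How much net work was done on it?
W = ΔKE = ½m(v₂² − v₁²) = ½(194.8)(11² − 5²) = 9350.4 J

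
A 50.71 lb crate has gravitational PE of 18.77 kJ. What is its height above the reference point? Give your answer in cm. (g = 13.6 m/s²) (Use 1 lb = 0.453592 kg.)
Convert to SI: m = 23.0017 kg, PE = 18770.0 J
h = PE/(mg) = 18770.0/(23.0017·13.6) = 60.0021 m = 6000 cm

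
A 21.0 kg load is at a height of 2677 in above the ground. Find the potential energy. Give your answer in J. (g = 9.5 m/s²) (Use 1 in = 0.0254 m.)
Convert to SI: m = 21.0 kg, h = 67.9958 m
PE = mgh = (21.0)(9.5)(67.9958) = 13570 J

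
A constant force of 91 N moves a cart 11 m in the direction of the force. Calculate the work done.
W = F·d = (91)(11) = 1001 J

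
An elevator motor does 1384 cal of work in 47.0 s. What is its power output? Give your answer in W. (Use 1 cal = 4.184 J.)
Convert to SI: W = 5790.66 J, t = 47.0 s
P = W/t = 5790.66/47.0 = 123.2 W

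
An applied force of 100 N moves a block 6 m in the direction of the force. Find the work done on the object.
W = F·d = (100)(6) = 600.0 J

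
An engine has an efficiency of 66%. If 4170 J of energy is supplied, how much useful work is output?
W_out = η·W_in = 0.66·4170 = 2752.2 J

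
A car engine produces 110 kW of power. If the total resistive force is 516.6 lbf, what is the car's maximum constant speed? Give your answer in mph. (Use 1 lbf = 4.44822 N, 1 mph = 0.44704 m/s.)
Convert to SI: F = 2297.95 N
P = Fv ⇒ v = P/F = 110000 W/2297.95 N = 47.8687 m/s = 107.1 mph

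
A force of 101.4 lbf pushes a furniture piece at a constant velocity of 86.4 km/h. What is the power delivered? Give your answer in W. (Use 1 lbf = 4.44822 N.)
Convert to SI: F = 451.05 N, v = 24.0 m/s
P = Fv = (451.05)(24.0) = 10830 W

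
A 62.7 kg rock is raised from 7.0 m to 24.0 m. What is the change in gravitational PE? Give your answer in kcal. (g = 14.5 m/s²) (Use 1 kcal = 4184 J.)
ΔPE = mgΔh = (62.7)(14.5)(17.0) = 15455.6 J = 3.694 kcal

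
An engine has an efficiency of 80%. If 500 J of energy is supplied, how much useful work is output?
W_out = η·W_in = 0.8·500 = 400.0 J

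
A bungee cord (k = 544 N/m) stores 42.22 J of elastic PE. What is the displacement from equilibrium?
x = √(2·PE/k) = √(2·42.22/544) = 0.394 m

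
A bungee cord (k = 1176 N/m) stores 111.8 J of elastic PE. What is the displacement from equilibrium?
x = √(2·PE/k) = √(2·111.8/1176) = 0.436 m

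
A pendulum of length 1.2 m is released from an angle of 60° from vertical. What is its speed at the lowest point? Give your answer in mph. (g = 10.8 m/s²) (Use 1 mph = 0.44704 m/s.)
h = L(1 − cosθ) = 1.2(1 − cos60°) = 0.6 m
v = √(2gh) = √(2·10.8·0.6) = 3.6 m/s = 8.053 mph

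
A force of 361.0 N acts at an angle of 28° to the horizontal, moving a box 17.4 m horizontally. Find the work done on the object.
W = F·d·cosθ = (361.0)(17.4)cos(28°) = 5546 J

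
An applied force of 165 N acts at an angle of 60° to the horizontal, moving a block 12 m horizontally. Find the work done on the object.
W = F·d·cosθ = (165)(12)cos(60°) = 990.0 J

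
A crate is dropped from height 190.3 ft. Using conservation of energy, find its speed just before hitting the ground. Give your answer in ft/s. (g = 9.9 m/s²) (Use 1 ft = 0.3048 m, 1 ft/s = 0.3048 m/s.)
Convert to SI: h = 58.0034 m
mgh = ½mv² ⇒ v = √(2gh) = √(2·9.9·58.0034) = 33.8891 m/s = 111.2 ft/s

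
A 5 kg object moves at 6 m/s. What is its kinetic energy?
KE = ½mv² = ½(5)(6)² = 90.0 J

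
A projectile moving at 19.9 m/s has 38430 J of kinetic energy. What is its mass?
m = 2·KE/v² = 2·38430/(19.9)² = 194.1 kg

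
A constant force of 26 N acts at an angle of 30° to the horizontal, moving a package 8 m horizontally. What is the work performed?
W = F·d·cosθ = (26)(8)cos(30°) = 180.1 J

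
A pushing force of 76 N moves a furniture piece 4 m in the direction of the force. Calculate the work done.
W = F·d = (76)(4) = 304.0 J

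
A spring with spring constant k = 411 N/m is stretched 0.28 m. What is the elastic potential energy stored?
PE = ½kx² = ½(411)(0.28)² = 16.11 J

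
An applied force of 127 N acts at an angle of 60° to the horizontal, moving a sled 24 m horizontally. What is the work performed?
W = F·d·cosθ = (127)(24)cos(60°) = 1524 J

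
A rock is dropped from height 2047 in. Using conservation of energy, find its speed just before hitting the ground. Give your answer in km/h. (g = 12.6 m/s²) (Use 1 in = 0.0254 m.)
Convert to SI: h = 51.9938 m
mgh = ½mv² ⇒ v = √(2gh) = √(2·12.6·51.9938) = 36.1973 m/s = 130.3 km/h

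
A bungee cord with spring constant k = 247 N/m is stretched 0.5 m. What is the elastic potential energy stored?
PE = ½kx² = ½(247)(0.5)² = 30.88 J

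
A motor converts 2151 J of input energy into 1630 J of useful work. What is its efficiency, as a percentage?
η = W_out/W_in = 1630/2151 = 75.78%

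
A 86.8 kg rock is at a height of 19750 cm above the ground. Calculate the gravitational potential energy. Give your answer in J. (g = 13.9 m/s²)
Convert to SI: m = 86.8 kg, h = 197.5 m
PE = mgh = (86.8)(13.9)(197.5) = 238300 J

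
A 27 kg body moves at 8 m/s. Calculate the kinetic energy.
KE = ½mv² = ½(27)(8)² = 864.0 J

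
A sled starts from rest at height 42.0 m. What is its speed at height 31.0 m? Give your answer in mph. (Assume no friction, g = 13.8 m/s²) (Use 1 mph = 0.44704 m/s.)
mgh₁ = mgh₂ + ½mv² ⇒ v = √(2g(h₁−h₂)) = √(2·13.8·11.0) = 17.4241 m/s = 38.98 mph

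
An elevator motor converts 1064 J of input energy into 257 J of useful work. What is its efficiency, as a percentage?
η = W_out/W_in = 257/1064 = 24.15%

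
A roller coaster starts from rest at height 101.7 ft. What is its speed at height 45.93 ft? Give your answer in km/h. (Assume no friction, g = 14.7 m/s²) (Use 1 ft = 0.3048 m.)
Convert to SI: h₁−h₂ = 16.9987 m
mgh₁ = mgh₂ + ½mv² ⇒ v = √(2g(h₁−h₂)) = √(2·14.7·16.9987) = 22.3553 m/s = 80.48 km/h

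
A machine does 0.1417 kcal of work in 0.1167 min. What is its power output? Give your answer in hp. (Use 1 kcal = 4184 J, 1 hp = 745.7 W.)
Convert to SI: W = 592.873 J, t = 7.002 s
P = W/t = 592.873/7.002 = 84.6719 W = 0.1135 hp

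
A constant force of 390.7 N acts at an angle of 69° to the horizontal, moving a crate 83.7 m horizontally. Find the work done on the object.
W = F·d·cosθ = (390.7)(83.7)cos(69°) = 11720 J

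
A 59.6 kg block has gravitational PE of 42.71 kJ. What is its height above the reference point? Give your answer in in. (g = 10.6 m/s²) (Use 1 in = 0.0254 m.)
Convert to SI: m = 59.6 kg, PE = 42710.0 J
h = PE/(mg) = 42710.0/(59.6·10.6) = 67.6048 m = 2662 in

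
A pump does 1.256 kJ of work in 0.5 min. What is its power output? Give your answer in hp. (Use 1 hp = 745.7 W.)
Convert to SI: W = 1256.0 J, t = 30.0 s
P = W/t = 1256.0/30.0 = 41.8667 W = 0.05614 hp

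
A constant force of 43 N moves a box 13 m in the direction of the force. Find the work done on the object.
W = F·d = (43)(13) = 559.0 J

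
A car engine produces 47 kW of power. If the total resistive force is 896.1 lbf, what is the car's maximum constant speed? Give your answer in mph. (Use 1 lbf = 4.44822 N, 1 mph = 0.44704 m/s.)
Convert to SI: F = 3986.05 N
P = Fv ⇒ v = P/F = 47000 W/3986.05 N = 11.7911 m/s = 26.38 mph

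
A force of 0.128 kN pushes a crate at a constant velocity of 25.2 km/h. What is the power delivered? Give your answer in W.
Convert to SI: F = 128.0 N, v = 7.0 m/s
P = Fv = (128.0)(7.0) = 896.0 W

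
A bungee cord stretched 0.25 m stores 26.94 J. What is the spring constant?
k = 2·PE/x² = 2·26.94/(0.25)² = 862.1 N/m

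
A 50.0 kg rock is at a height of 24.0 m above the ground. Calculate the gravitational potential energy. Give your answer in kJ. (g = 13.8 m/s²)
PE = mgh = (50.0)(13.8)(24.0) = 16560.0 J = 16.56 kJ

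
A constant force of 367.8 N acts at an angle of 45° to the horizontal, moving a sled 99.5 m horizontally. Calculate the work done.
W = F·d·cosθ = (367.8)(99.5)cos(45°) = 25880 J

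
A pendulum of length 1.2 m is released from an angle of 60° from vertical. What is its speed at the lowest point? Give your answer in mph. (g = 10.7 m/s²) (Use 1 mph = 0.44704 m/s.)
h = L(1 − cosθ) = 1.2(1 − cos60°) = 0.6 m
v = √(2gh) = √(2·10.7·0.6) = 3.58329 m/s = 8.016 mph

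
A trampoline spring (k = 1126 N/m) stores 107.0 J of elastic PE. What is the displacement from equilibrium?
x = √(2·PE/k) = √(2·107.0/1126) = 0.436 m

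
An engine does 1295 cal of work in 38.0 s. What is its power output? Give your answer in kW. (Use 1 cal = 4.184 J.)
Convert to SI: W = 5418.28 J, t = 38.0 s
P = W/t = 5418.28/38.0 = 142.586 W = 0.1426 kW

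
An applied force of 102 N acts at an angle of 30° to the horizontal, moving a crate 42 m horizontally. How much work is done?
W = F·d·cosθ = (102)(42)cos(30°) = 3710 J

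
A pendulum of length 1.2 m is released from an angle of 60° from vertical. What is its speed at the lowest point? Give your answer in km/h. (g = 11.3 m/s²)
h = L(1 − cosθ) = 1.2(1 − cos60°) = 0.6 m
v = √(2gh) = √(2·11.3·0.6) = 3.68239 m/s = 13.26 km/h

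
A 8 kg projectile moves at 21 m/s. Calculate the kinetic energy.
KE = ½mv² = ½(8)(21)² = 1764.0 J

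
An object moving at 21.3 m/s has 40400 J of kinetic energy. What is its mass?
m = 2·KE/v² = 2·40400/(21.3)² = 178.1 kg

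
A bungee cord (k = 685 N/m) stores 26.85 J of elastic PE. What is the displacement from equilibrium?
x = √(2·PE/k) = √(2·26.85/685) = 0.28 m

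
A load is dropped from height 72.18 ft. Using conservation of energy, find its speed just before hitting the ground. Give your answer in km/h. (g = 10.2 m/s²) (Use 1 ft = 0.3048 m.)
Convert to SI: h = 22.0005 m
mgh = ½mv² ⇒ v = √(2gh) = √(2·10.2·22.0005) = 21.1851 m/s = 76.27 km/h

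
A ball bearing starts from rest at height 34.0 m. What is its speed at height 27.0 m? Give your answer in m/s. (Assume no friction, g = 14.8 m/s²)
mgh₁ = mgh₂ + ½mv² ⇒ v = √(2g(h₁−h₂)) = √(2·14.8·7.0) = 14.39 m/s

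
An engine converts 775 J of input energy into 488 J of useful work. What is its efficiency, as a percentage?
η = W_out/W_in = 488/775 = 62.97%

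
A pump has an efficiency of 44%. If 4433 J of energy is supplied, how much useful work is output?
W_out = η·W_in = 0.44·4433 = 1950.52 J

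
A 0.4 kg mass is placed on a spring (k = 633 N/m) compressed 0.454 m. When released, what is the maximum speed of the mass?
½kx² = ½mv² ⇒ v = x√(k/m) = (0.454)√(633/0.4) = 18.06 m/s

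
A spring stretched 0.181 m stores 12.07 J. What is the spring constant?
k = 2·PE/x² = 2·12.07/(0.181)² = 736.9 N/m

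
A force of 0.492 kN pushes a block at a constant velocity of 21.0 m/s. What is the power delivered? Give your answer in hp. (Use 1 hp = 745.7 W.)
Convert to SI: F = 492.0 N, v = 21.0 m/s
P = Fv = (492.0)(21.0) = 10332.0 W = 13.86 hp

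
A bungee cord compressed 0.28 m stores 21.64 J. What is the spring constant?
k = 2·PE/x² = 2·21.64/(0.28)² = 552.0 N/m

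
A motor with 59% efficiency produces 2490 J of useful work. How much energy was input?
W_in = W_out/η = 2490/0.59 = 4220 J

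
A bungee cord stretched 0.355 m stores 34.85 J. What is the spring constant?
k = 2·PE/x² = 2·34.85/(0.355)² = 553.1 N/m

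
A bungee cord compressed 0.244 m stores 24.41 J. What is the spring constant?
k = 2·PE/x² = 2·24.41/(0.244)² = 820.0 N/m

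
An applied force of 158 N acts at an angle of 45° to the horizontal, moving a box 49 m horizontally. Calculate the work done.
W = F·d·cosθ = (158)(49)cos(45°) = 5474 J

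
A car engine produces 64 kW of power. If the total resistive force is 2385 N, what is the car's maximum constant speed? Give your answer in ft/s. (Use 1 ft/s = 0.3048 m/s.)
P = Fv ⇒ v = P/F = 64000 W/2385.0 N = 26.8344 m/s = 88.04 ft/s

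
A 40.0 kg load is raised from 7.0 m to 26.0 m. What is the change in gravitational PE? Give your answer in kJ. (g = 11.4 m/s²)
ΔPE = mgΔh = (40.0)(11.4)(19.0) = 8664.0 J = 8.664 kJ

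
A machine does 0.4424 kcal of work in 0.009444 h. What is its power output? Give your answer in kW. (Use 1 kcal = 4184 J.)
Convert to SI: W = 1851.0 J, t = 33.9984 s
P = W/t = 1851.0/33.9984 = 54.4438 W = 0.05444 kW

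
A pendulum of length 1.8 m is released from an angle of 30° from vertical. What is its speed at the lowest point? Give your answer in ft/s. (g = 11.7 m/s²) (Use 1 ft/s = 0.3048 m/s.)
h = L(1 − cosθ) = 1.8(1 − cos30°) = 0.241154 m
v = √(2gh) = √(2·11.7·0.241154) = 2.3755 m/s = 7.794 ft/s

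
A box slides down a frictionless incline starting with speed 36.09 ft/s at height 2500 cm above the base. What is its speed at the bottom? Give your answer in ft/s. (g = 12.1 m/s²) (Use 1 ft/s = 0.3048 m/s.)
Convert to SI: v₀ = 11.0002 m/s, h = 25.0 m
½mv₀² + mgh = ½mv² ⇒ v = √(v₀² + 2gh) = √(11.0002² + 2·12.1·25.0) = 26.9445 m/s = 88.4 ft/s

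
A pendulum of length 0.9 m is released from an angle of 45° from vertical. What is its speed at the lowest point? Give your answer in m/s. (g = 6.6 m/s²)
h = L(1 − cosθ) = 0.9(1 − cos45°) = 0.263604 m
v = √(2gh) = √(2·6.6·0.263604) = 1.865 m/s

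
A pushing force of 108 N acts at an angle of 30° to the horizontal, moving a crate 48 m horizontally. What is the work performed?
W = F·d·cosθ = (108)(48)cos(30°) = 4489 J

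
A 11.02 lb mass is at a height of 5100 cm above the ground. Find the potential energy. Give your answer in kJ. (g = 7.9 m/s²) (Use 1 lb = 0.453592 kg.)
Convert to SI: m = 4.99858 kg, h = 51.0 m
PE = mgh = (4.99858)(7.9)(51.0) = 2013.93 J = 2.014 kJ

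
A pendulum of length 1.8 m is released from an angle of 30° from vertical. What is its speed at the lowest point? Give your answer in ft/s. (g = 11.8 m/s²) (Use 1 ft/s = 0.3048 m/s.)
h = L(1 − cosθ) = 1.8(1 − cos30°) = 0.241154 m
v = √(2gh) = √(2·11.8·0.241154) = 2.38563 m/s = 7.827 ft/s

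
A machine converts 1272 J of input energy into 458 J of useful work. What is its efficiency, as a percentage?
η = W_out/W_in = 458/1272 = 36.01%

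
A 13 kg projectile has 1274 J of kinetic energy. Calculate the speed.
v = √(2·KE/m) = √(2·1274/13) = 14.0 m/s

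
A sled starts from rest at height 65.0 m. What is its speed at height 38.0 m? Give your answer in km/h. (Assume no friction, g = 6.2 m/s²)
mgh₁ = mgh₂ + ½mv² ⇒ v = √(2g(h₁−h₂)) = √(2·6.2·27.0) = 18.2975 m/s = 65.87 km/h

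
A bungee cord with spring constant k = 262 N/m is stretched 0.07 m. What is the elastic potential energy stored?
PE = ½kx² = ½(262)(0.07)² = 0.6419 J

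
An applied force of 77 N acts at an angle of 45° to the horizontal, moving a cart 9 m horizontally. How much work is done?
W = F·d·cosθ = (77)(9)cos(45°) = 490.0 J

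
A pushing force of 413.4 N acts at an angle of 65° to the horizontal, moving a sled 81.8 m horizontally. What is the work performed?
W = F·d·cosθ = (413.4)(81.8)cos(65°) = 14290 J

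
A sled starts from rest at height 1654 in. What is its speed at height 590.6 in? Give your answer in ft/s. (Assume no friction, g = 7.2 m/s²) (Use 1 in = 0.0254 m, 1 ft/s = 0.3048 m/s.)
Convert to SI: h₁−h₂ = 27.0104 m
mgh₁ = mgh₂ + ½mv² ⇒ v = √(2g(h₁−h₂)) = √(2·7.2·27.0104) = 19.7218 m/s = 64.7 ft/s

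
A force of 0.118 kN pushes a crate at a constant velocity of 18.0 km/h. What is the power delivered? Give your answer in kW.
Convert to SI: F = 118.0 N, v = 5.0 m/s
P = Fv = (118.0)(5.0) = 590.0 W = 0.59 kW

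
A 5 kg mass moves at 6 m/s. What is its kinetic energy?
KE = ½mv² = ½(5)(6)² = 90.0 J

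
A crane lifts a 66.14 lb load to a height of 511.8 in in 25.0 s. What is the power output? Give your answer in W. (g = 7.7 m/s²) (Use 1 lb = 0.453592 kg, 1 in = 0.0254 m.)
Convert to SI: m = 30.0006 kg, h = 12.9997 m, t = 25.0 s
P = mgh/t = (30.0006)(7.7)(12.9997)/25.0 = 120.1 W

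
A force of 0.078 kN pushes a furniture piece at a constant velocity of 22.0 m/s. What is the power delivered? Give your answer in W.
Convert to SI: F = 78.0 N, v = 22.0 m/s
P = Fv = (78.0)(22.0) = 1716 W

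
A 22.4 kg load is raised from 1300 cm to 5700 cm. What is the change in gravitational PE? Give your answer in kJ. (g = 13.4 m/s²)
Convert to SI: m = 22.4 kg, Δh = 44.0 m
ΔPE = mgΔh = (22.4)(13.4)(44.0) = 13207.0 J = 13.21 kJ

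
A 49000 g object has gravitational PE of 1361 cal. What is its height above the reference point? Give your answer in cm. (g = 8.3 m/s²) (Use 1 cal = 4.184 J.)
Convert to SI: m = 49.0 kg, PE = 5694.42 J
h = PE/(mg) = 5694.42/(49.0·8.3) = 14.0015 m = 1400 cm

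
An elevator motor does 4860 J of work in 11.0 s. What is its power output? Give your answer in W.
P = W/t = 4860.0/11.0 = 441.8 W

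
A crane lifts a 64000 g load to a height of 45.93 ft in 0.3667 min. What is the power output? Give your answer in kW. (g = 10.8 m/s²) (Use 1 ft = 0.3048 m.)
Convert to SI: m = 64.0 kg, h = 13.9995 m, t = 22.002 s
P = mgh/t = (64.0)(10.8)(13.9995)/22.002 = 439.798 W = 0.4398 kW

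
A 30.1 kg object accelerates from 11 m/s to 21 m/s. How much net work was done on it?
W = ΔKE = ½m(v₂² − v₁²) = ½(30.1)(21² − 11²) = 4816.0 J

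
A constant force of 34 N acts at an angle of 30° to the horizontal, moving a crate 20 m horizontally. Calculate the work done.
W = F·d·cosθ = (34)(20)cos(30°) = 588.9 J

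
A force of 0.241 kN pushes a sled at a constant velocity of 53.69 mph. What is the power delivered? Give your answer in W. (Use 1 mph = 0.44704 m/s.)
Convert to SI: F = 241.0 N, v = 24.0016 m/s
P = Fv = (241.0)(24.0016) = 5784 W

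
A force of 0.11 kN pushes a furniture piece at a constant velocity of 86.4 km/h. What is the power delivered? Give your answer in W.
Convert to SI: F = 110.0 N, v = 24.0 m/s
P = Fv = (110.0)(24.0) = 2640 W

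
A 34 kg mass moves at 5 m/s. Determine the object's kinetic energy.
KE = ½mv² = ½(34)(5)² = 425.0 J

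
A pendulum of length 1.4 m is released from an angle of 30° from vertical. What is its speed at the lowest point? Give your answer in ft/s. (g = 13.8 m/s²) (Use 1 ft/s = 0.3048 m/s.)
h = L(1 − cosθ) = 1.4(1 − cos30°) = 0.187564 m
v = √(2gh) = √(2·13.8·0.187564) = 2.27525 m/s = 7.465 ft/s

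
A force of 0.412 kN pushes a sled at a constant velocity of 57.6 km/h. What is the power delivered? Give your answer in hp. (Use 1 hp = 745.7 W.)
Convert to SI: F = 412.0 N, v = 16.0 m/s
P = Fv = (412.0)(16.0) = 6592.0 W = 8.84 hp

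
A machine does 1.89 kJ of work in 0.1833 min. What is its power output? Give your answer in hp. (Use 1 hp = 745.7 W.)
Convert to SI: W = 1890.0 J, t = 10.998 s
P = W/t = 1890.0/10.998 = 171.849 W = 0.2305 hp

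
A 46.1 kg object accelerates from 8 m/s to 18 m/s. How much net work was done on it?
W = ΔKE = ½m(v₂² − v₁²) = ½(46.1)(18² − 8²) = 5993.0 J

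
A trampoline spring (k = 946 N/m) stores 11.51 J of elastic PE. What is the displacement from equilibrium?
x = √(2·PE/k) = √(2·11.51/946) = 0.156 m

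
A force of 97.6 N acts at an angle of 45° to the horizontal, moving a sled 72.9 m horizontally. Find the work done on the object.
W = F·d·cosθ = (97.6)(72.9)cos(45°) = 5031 J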